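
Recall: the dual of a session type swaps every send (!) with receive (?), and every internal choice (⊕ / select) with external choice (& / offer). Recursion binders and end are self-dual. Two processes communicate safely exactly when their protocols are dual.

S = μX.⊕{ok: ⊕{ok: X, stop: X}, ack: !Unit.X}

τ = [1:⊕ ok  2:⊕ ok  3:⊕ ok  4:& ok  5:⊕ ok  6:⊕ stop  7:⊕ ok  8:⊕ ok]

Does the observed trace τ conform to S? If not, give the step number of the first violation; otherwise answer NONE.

4

@1 ⊕ ok  match  cont: ⊕{ok: μX.…, stop: μX.…}
@2 ⊕ ok  match  cont: μX.…
@3 ⊕ ok  match  cont: ⊕{ok: μX.…, stop: μX.…}
@4 got & ok, protocol expects ⊕ ok or ⊕ stop  ✗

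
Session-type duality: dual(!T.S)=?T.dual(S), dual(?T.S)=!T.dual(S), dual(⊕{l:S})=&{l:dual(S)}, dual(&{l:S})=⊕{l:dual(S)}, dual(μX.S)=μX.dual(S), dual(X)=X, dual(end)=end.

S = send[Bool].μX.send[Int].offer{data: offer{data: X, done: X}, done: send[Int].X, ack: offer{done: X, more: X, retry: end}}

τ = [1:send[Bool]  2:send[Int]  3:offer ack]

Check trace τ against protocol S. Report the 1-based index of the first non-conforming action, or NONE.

NONE

@1 send[Bool]  ✓  state: μX.…
@2 send[Int]  ✓  state: offer{data: offer{data: μX.…, done: μX.…}, done: send[Int].μX.…, ack: offer{done: μX.…, more: μX.…, retry: end}}
@3 offer ack  ✓  state: offer{done: μX.…, more: μX.…, retry: end}
all 3 steps conform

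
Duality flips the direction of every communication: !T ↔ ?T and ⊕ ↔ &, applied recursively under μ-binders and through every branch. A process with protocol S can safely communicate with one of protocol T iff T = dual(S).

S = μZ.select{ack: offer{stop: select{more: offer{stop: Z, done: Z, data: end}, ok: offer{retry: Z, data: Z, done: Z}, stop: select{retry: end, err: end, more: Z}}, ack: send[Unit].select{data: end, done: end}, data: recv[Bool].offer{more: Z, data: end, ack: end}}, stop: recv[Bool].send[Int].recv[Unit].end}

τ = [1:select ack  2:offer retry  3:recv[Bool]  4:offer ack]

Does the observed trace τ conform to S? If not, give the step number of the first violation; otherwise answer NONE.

2

@1 select ack  ✓  residual = offer{stop: select{more: offer{stop: μZ.…, done: μZ.…, data: end}, ok: offer{retry: μZ.…, data: μZ.…, done: μZ.…}, stop: select{retry: end, err: end, more: μZ.…}}, ack: send[Unit].select{data: end, done: end}, data: recv[Bool].offer{more: μZ.…, data: end, ack: end}}
@2 got offer retry, protocol expects offer stop or offer ack or offer data  ✗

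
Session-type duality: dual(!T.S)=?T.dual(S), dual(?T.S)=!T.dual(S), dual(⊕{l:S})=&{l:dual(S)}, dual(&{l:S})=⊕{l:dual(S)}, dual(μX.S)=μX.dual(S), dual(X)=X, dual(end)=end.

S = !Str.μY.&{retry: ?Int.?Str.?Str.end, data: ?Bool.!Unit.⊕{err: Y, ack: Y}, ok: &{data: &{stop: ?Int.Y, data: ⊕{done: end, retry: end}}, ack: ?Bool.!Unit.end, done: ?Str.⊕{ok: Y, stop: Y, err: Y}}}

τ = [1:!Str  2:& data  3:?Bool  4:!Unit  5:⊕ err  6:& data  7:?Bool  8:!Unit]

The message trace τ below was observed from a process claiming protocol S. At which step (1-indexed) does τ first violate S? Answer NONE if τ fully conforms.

NONE

@1 !Str  match  residual = μY.…
@2 & data  match  residual = ?Bool.!Unit.⊕{err: μY.…, ack: μY.…}
@3 ?Bool  match  residual = !Unit.⊕{err: μY.…, ack: μY.…}
@4 !Unit  match  residual = ⊕{err: μY.…, ack: μY.…}
@5 ⊕ err  match  residual = μY.…
@6 & data  match  residual = ?Bool.!Unit.⊕{err: μY.…, ack: μY.…}
@7 ?Bool  match  residual = !Unit.⊕{err: μY.…, ack: μY.…}
@8 !Unit  match  residual = ⊕{err: μY.…, ack: μY.…}
all 8 steps conform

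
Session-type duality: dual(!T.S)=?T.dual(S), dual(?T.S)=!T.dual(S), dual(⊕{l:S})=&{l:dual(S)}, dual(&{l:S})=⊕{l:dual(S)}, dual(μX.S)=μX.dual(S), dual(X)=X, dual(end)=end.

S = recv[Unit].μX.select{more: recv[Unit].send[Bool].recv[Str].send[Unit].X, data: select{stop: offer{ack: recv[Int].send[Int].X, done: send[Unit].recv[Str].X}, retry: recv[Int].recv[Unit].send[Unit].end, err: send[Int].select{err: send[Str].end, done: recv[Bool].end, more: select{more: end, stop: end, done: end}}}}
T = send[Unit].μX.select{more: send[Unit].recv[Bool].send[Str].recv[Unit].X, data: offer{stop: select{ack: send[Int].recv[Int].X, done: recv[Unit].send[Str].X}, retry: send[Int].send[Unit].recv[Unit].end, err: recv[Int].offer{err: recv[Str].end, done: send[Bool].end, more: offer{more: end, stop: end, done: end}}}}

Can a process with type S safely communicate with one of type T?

NO

recv[Unit] | send[Unit]  ✓
  μX | μX  ✓ (binder kept)
    select{more,data} | select{more,data}  ✗ choice polarity not flipped — not dual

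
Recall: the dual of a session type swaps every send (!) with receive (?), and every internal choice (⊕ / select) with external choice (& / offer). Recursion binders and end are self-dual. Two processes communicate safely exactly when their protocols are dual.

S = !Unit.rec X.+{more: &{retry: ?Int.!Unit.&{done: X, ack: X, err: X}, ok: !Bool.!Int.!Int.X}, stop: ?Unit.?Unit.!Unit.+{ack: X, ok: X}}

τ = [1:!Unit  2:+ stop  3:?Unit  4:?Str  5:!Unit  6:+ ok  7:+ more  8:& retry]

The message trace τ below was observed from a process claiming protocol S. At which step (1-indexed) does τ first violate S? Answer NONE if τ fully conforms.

4

@1 !Unit  ✓  state: rec X.…
@2 + stop  ✓  state: ?Unit.?Unit.!Unit.+{ack: rec X.…, ok: rec X.…}
@3 ?Unit  ✓  state: ?Unit.!Unit.+{ack: rec X.…, ok: rec X.…}
@4 got ?Str, protocol expects ?Unit  ✗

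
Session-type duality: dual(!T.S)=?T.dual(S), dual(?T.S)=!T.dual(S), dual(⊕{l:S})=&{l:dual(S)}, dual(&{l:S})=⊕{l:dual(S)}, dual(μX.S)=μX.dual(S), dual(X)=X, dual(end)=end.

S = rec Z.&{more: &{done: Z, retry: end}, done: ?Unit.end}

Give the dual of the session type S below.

rec Z ↦ rec Z  (rec unchanged)
  &{more,done} ↦ +{more,done}  (external→internal)
    • more:
      &{done,retry} ↦ +{done,retry}  (external→internal)
        • done:
          dual(Z) = Z
        • retry:
          dual(end) = end
    • done:
      ?Unit ↦ !Unit
        dual(end) = end

rec Z.+{more: +{done: Z, retry: end}, done: !Unit.end}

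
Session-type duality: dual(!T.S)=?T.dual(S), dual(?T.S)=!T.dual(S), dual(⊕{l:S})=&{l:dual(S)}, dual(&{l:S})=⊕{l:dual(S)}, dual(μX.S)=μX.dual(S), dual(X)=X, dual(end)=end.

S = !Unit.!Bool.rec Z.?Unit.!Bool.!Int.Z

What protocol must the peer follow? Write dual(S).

!Unit ↦ ?Unit
  !Bool ↦ ?Bool
    rec Z ↦ rec Z  (binder kept)
      ?Unit ↦ !Unit
        !Bool ↦ ?Bool
          !Int ↦ ?Int
            Z self-dual

?Unit.?Bool.rec Z.!Unit.?Bool.?Int.Z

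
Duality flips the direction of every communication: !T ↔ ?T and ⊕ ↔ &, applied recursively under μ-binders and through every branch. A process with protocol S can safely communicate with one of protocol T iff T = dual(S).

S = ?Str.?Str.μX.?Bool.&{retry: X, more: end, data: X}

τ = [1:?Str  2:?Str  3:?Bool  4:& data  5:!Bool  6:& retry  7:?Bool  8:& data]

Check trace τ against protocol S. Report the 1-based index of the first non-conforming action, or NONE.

step 1: ?Str  ✓  cont: ?Str.μX.…
step 2: ?Str  ✓  cont: μX.…
step 3: ?Bool  ✓  cont: &{retry: μX.…, more: end, data: μX.…}
step 4: & data  ✓  cont: μX.…
step 5: got !Bool, protocol expects ?Bool  ✗

5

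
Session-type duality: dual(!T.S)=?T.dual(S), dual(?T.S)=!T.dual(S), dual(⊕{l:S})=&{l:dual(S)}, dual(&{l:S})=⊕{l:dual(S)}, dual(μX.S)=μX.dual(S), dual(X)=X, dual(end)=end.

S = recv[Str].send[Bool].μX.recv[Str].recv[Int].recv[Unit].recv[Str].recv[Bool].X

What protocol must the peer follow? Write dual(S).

recv[Str] = send[Str]
  send[Bool] = recv[Bool]
    μX = μX  (rec unchanged)
      recv[Str] = send[Str]
        recv[Int] = send[Int]
          recv[Unit] = send[Unit]
            recv[Str] = send[Str]
              recv[Bool] = send[Bool]
                X ↦ X

send[Str].recv[Bool].μX.send[Str].send[Int].send[Unit].send[Str].send[Bool].X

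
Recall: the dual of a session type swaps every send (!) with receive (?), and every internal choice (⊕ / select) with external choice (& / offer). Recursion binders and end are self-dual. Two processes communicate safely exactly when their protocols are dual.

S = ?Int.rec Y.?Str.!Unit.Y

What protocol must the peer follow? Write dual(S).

?Int ↦ !Int
  rec Y ↦ rec Y  (rec unchanged)
    ?Str ↦ !Str
      !Unit ↦ ?Unit
        dual(Y) = Y

!Int.rec Y.!Str.?Unit.Y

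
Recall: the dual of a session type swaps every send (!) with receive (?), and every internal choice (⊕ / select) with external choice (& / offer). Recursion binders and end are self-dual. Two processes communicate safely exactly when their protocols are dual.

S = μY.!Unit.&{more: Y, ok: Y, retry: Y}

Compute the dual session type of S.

μY ↦ μY  (μ self-dual)
  !Unit ↦ ?Unit
    &{more,ok,retry} ↦ ⊕{more,ok,retry}  (&→⊕)
      [more]
        Y self-dual
      [ok]
        Y self-dual
      [retry]
        Y self-dual

μY.?Unit.⊕{more: Y, ok: Y, retry: Y}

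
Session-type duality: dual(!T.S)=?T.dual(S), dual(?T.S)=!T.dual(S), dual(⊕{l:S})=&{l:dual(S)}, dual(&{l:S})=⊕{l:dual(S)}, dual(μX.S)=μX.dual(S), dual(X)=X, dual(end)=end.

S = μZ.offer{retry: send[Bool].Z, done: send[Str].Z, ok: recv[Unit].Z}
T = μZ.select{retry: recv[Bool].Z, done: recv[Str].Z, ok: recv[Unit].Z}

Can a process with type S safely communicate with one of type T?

NO

μZ ‖ μZ  ok (rec unchanged)
  offer{retry,done,ok} ‖ select{retry,done,ok}  ok labels match
    • retry:
      send[Bool] ‖ recv[Bool]  ok
        Z ‖ Z  ok
    • done:
      send[Str] ‖ recv[Str]  ok
        Z ‖ Z  ok
    • ok:
      recv[Unit] ‖ recv[Unit]  ✗ same direction on both sides — not dual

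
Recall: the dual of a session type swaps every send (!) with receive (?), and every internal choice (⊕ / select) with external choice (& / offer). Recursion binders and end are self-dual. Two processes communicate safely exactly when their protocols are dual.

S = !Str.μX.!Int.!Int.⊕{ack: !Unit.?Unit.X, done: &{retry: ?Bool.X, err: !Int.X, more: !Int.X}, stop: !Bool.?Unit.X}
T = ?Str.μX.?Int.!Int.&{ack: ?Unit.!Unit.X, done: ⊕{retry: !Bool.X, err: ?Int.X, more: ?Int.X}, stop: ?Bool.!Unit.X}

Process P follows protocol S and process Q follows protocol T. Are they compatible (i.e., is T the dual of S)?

!Str ‖ ?Str  ok
  μX ‖ μX  ok (μ self-dual)
    !Int ‖ ?Int  ok
      !Int ‖ !Int  ✗ same direction on both sides — not dual

NO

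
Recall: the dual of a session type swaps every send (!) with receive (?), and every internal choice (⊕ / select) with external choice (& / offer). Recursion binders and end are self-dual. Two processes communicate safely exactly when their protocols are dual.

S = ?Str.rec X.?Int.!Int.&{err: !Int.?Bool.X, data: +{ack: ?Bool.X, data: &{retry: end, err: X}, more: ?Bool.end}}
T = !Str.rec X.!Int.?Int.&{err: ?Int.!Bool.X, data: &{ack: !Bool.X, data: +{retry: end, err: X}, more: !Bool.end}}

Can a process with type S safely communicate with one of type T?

NO

?Str ‖ !Str  ✓
  rec X ‖ rec X  ✓ (μ self-dual)
    ?Int ‖ !Int  ✓
      !Int ‖ ?Int  ✓
        &{err,data} ‖ &{err,data}  ✗ choice polarity not flipped — not dual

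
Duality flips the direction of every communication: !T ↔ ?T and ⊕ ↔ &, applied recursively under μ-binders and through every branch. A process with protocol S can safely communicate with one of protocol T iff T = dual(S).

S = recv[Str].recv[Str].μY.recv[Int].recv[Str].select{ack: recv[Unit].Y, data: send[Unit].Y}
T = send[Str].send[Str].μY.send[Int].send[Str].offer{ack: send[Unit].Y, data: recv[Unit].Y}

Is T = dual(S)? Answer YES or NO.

YES

recv[Str] | send[Str]  ✓
  recv[Str] | send[Str]  ✓
    μY | μY  ✓ (μ self-dual)
      recv[Int] | send[Int]  ✓
        recv[Str] | send[Str]  ✓
          select{ack,data} | offer{ack,data}  ✓ same labels
            case ack:
              recv[Unit] | send[Unit]  ✓
                Y | Y  ✓
            case data:
              send[Unit] | recv[Unit]  ✓
                Y | Y  ✓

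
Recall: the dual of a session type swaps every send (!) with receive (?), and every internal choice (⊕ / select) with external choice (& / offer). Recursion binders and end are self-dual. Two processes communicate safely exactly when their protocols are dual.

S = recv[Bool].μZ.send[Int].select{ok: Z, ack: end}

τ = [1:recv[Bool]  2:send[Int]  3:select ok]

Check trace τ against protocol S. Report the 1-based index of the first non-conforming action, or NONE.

NONE

step 1: recv[Bool]  match  residual = μZ.…
step 2: send[Int]  match  residual = select{ok: μZ.…, ack: end}
step 3: select ok  match  residual = μZ.…
τ conforms to S (length 3)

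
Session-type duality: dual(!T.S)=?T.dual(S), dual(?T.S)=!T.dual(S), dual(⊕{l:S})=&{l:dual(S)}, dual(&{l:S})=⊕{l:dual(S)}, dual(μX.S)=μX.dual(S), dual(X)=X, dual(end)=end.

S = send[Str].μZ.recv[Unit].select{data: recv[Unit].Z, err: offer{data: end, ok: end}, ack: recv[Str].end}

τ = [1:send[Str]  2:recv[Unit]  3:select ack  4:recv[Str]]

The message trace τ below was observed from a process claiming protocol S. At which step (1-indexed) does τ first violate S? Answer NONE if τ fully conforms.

[1] send[Str]  ✓  cont: μZ.…
[2] recv[Unit]  ✓  cont: select{data: recv[Unit].μZ.…, err: offer{data: end, ok: end}, ack: recv[Str].end}
[3] select ack  ✓  cont: recv[Str].end
[4] recv[Str]  ✓  cont: end
τ conforms to S (length 4)

NONE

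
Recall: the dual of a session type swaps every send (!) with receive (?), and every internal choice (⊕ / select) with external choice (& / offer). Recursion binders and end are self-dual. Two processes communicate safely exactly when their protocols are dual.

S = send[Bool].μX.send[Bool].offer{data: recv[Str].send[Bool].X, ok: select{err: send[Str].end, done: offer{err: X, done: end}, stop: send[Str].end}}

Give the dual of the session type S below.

recv[Bool].μX.recv[Bool].select{data: send[Str].recv[Bool].X, ok: offer{err: recv[Str].end, done: select{err: X, done: end}, stop: recv[Str].end}}

send[Bool] ↦ recv[Bool]
  μX ↦ μX  (binder kept)
    send[Bool] ↦ recv[Bool]
      offer{data,ok} ↦ select{data,ok}  (external→internal)
        case data:
          recv[Str] ↦ send[Str]
            send[Bool] ↦ recv[Bool]
              X self-dual
        case ok:
          select{err,done,stop} ↦ offer{err,done,stop}  (internal→external)
            case err:
              send[Str] ↦ recv[Str]
                end self-dual
            case done:
              offer{err,done} ↦ select{err,done}  (external→internal)
                case err:
                  X self-dual
                case done:
                  end self-dual
            case stop:
              send[Str] ↦ recv[Str]
                end self-dual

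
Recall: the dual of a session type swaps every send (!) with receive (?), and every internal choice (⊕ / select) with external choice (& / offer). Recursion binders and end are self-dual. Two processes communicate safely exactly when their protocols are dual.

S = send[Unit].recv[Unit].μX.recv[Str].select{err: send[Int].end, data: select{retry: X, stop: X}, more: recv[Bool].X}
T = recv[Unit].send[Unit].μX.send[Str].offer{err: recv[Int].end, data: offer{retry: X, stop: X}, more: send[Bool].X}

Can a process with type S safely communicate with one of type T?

YES

send[Unit] vs recv[Unit]  ✓
  recv[Unit] vs send[Unit]  ✓
    μX vs μX  ✓ (μ self-dual)
      recv[Str] vs send[Str]  ✓
        select{err,data,more} vs offer{err,data,more}  ✓ same labels
          [err]
            send[Int] vs recv[Int]  ✓
              end vs end  ✓
          [data]
            select{retry,stop} vs offer{retry,stop}  ✓ same labels
              [retry]
                X vs X  ✓
              [stop]
                X vs X  ✓
          [more]
            recv[Bool] vs send[Bool]  ✓
              X vs X  ✓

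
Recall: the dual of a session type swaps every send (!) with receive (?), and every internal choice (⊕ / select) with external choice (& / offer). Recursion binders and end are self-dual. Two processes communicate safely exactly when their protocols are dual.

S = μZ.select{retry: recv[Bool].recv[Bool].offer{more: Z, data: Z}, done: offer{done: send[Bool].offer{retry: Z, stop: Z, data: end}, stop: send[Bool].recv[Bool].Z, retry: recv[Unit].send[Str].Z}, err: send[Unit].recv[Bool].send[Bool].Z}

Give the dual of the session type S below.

μZ.offer{retry: send[Bool].send[Bool].select{more: Z, data: Z}, done: select{done: recv[Bool].select{retry: Z, stop: Z, data: end}, stop: recv[Bool].send[Bool].Z, retry: send[Unit].recv[Str].Z}, err: recv[Unit].send[Bool].recv[Bool].Z}

μZ ↦ μZ  (binder kept)
  select{retry,done,err} ↦ offer{retry,done,err}  (⊕→&)
    • retry:
      recv[Bool] ↦ send[Bool]
        recv[Bool] ↦ send[Bool]
          offer{more,data} ↦ select{more,data}  (&→⊕)
            • more:
              Z ↦ Z
            • data:
              Z ↦ Z
    • done:
      offer{done,stop,retry} ↦ select{done,stop,retry}  (&→⊕)
        • done:
          send[Bool] ↦ recv[Bool]
            offer{retry,stop,data} ↦ select{retry,stop,data}  (&→⊕)
              • retry:
                Z ↦ Z
              • stop:
                Z ↦ Z
              • data:
                end ↦ end
        • stop:
          send[Bool] ↦ recv[Bool]
            recv[Bool] ↦ send[Bool]
              Z ↦ Z
        • retry:
          recv[Unit] ↦ send[Unit]
            send[Str] ↦ recv[Str]
              Z ↦ Z
    • err:
      send[Unit] ↦ recv[Unit]
        recv[Bool] ↦ send[Bool]
          send[Bool] ↦ recv[Bool]
            Z ↦ Z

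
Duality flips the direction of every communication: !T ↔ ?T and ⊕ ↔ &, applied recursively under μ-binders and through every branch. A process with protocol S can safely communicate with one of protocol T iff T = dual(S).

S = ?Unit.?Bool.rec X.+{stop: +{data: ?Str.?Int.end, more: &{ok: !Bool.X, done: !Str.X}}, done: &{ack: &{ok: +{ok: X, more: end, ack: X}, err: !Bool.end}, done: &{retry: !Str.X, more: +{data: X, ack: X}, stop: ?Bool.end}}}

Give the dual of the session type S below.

!Unit.!Bool.rec X.&{stop: &{data: !Str.!Int.end, more: +{ok: ?Bool.X, done: ?Str.X}}, done: +{ack: +{ok: &{ok: X, more: end, ack: X}, err: ?Bool.end}, done: +{retry: ?Str.X, more: &{data: X, ack: X}, stop: !Bool.end}}}

?Unit ↦ !Unit
  ?Bool ↦ !Bool
    rec X ↦ rec X  (μ self-dual)
      +{stop,done} ↦ &{stop,done}  (internal→external)
        case stop:
          +{data,more} ↦ &{data,more}  (internal→external)
            case data:
              ?Str ↦ !Str
                ?Int ↦ !Int
                  end ↦ end
            case more:
              &{ok,done} ↦ +{ok,done}  (external→internal)
                case ok:
                  !Bool ↦ ?Bool
                    X ↦ X
                case done:
                  !Str ↦ ?Str
                    X ↦ X
        case done:
          &{ack,done} ↦ +{ack,done}  (external→internal)
            case ack:
              &{ok,err} ↦ +{ok,err}  (external→internal)
                case ok:
                  +{ok,more,ack} ↦ &{ok,more,ack}  (internal→external)
                    case ok:
                      X ↦ X
                    case more:
                      end ↦ end
                    case ack:
                      X ↦ X
                case err:
                  !Bool ↦ ?Bool
                    end ↦ end
            case done:
              &{retry,more,stop} ↦ +{retry,more,stop}  (external→internal)
                case retry:
                  !Str ↦ ?Str
                    X ↦ X
                case more:
                  +{data,ack} ↦ &{data,ack}  (internal→external)
                    case data:
                      X ↦ X
                    case ack:
                      X ↦ X
                case stop:
                  ?Bool ↦ !Bool
                    end ↦ end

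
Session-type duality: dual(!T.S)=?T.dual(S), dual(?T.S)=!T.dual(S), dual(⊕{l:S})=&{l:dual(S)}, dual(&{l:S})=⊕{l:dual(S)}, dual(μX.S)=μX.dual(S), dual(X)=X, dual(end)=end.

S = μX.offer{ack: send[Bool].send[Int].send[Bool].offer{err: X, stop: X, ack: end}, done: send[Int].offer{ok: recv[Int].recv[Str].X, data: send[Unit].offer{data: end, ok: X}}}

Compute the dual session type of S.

μX → μX  (rec unchanged)
  offer{ack,done} → select{ack,done}  (&→⊕)
    • ack:
      send[Bool] → recv[Bool]
        send[Int] → recv[Int]
          send[Bool] → recv[Bool]
            offer{err,stop,ack} → select{err,stop,ack}  (&→⊕)
              • err:
                X ↦ X
              • stop:
                X ↦ X
              • ack:
                end ↦ end
    • done:
      send[Int] → recv[Int]
        offer{ok,data} → select{ok,data}  (&→⊕)
          • ok:
            recv[Int] → send[Int]
              recv[Str] → send[Str]
                X ↦ X
          • data:
            send[Unit] → recv[Unit]
              offer{data,ok} → select{data,ok}  (&→⊕)
                • data:
                  end ↦ end
                • ok:
                  X ↦ X

μX.select{ack: recv[Bool].recv[Int].recv[Bool].select{err: X, stop: X, ack: end}, done: recv[Int].select{ok: send[Int].send[Str].X, data: recv[Unit].select{data: end, ok: X}}}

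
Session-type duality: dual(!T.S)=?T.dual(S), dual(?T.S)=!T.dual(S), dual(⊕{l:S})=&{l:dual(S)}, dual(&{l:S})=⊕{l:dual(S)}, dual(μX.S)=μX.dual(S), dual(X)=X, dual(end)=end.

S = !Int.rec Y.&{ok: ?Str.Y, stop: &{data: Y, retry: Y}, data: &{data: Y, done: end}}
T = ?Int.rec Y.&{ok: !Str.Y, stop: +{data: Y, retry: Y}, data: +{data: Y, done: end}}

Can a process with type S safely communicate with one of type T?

NO

!Int ‖ ?Int  ✓
  rec Y ‖ rec Y  ✓ (binder kept)
    &{ok,stop,data} ‖ &{ok,stop,data}  ✗ choice polarity not flipped — not dual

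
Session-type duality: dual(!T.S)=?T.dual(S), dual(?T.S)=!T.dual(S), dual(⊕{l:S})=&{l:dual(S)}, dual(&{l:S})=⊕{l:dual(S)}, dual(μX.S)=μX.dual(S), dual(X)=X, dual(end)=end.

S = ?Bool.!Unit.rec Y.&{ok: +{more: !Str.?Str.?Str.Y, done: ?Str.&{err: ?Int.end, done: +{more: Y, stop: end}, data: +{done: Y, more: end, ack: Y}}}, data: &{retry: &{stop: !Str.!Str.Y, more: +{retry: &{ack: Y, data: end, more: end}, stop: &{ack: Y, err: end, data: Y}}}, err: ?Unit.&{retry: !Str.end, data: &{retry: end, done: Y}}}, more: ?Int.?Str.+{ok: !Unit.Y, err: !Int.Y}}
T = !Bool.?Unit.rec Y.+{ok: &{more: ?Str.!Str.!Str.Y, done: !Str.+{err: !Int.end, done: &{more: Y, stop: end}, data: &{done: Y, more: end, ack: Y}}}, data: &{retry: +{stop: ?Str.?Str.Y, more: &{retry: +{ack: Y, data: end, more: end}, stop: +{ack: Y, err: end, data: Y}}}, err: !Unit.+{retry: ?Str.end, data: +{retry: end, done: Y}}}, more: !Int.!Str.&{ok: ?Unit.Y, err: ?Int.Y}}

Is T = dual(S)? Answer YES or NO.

NO

?Bool ‖ !Bool  ✓
  !Unit ‖ ?Unit  ✓
    rec Y ‖ rec Y  ✓ (μ self-dual)
      &{ok,data,more} ‖ +{ok,data,more}  ✓ label sets agree
        • ok:
          +{more,done} ‖ &{more,done}  ✓ label sets agree
            • more:
              !Str ‖ ?Str  ✓
                ?Str ‖ !Str  ✓
                  ?Str ‖ !Str  ✓
                    Y ‖ Y  ✓
            • done:
              ?Str ‖ !Str  ✓
                &{err,done,data} ‖ +{err,done,data}  ✓ label sets agree
                  • err:
                    ?Int ‖ !Int  ✓
                      end ‖ end  ✓
                  • done:
                    +{more,stop} ‖ &{more,stop}  ✓ label sets agree
                      • more:
                        Y ‖ Y  ✓
                      • stop:
                        end ‖ end  ✓
                  • data:
                    +{done,more,ack} ‖ &{done,more,ack}  ✓ label sets agree
                      • done:
                        Y ‖ Y  ✓
                      • more:
                        end ‖ end  ✓
                      • ack:
                        Y ‖ Y  ✓
        • data:
          &{retry,err} ‖ &{retry,err}  ✗ choice polarity not flipped — not dual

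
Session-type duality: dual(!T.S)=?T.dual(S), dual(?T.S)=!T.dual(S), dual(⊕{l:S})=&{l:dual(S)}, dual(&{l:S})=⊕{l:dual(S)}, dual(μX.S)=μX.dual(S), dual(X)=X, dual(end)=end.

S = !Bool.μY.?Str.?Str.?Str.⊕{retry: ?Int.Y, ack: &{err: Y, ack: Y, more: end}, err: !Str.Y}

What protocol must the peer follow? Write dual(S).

?Bool.μY.!Str.!Str.!Str.&{retry: !Int.Y, ack: ⊕{err: Y, ack: Y, more: end}, err: ?Str.Y}

!Bool → ?Bool
  μY → μY  (rec unchanged)
    ?Str → !Str
      ?Str → !Str
        ?Str → !Str
          ⊕{retry,ack,err} → &{retry,ack,err}  (internal→external)
            case retry:
              ?Int → !Int
                Y self-dual
            case ack:
              &{err,ack,more} → ⊕{err,ack,more}  (external→internal)
                case err:
                  Y self-dual
                case ack:
                  Y self-dual
                case more:
                  end self-dual
            case err:
              !Str → ?Str
                Y self-dual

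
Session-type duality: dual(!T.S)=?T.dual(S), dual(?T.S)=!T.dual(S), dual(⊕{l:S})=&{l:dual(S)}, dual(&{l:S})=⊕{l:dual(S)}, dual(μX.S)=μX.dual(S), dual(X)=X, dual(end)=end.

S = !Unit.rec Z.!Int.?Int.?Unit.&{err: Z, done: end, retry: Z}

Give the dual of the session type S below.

?Unit.rec Z.?Int.!Int.!Unit.+{err: Z, done: end, retry: Z}

!Unit = ?Unit
  rec Z = rec Z  (binder kept)
    !Int = ?Int
      ?Int = !Int
        ?Unit = !Unit
          &{err,done,retry} = +{err,done,retry}  (&→⊕)
            case err:
              Z self-dual
            case done:
              end self-dual
            case retry:
              Z self-dual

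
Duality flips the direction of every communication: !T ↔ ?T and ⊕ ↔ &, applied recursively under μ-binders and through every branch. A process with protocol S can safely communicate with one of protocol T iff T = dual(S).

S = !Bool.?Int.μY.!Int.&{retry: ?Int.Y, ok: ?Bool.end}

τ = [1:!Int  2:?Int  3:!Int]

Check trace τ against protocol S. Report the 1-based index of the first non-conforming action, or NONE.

1

[1] got !Int, protocol expects !Bool  ✗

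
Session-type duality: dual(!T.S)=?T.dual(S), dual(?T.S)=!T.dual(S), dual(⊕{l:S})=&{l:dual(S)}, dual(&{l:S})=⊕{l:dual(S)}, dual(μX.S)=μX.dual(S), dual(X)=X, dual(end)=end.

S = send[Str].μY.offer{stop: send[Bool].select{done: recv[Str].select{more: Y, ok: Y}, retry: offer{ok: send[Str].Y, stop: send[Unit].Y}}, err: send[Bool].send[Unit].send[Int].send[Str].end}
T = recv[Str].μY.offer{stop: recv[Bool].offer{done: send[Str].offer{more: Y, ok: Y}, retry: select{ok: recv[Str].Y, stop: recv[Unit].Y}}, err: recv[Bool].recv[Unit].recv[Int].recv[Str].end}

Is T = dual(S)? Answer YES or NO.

NO

send[Str] | recv[Str]  ✓
  μY | μY  ✓ (μ self-dual)
    offer{stop,err} | offer{stop,err}  ✗ choice polarity not flipped — not dual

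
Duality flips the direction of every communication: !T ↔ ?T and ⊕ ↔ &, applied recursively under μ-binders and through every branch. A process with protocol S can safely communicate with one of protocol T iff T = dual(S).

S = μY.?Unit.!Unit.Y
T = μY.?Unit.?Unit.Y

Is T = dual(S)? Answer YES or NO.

NO

μY | μY  ok (μ self-dual)
  ?Unit | ?Unit  ✗ same direction on both sides — not dual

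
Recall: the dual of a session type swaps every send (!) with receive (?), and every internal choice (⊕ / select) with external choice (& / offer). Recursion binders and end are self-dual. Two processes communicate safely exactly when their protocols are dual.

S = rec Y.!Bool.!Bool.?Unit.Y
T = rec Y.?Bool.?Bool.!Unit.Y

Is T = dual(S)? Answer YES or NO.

YES

rec Y | rec Y  match (μ self-dual)
  !Bool | ?Bool  match
    !Bool | ?Bool  match
      ?Unit | !Unit  match
        Y | Y  match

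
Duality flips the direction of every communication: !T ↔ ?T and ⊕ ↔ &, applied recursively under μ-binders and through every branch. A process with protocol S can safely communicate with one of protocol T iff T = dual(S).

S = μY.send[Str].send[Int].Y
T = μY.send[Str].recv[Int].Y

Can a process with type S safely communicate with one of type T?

NO

μY vs μY  match (rec unchanged)
  send[Str] vs send[Str]  ✗ same direction on both sides — not dual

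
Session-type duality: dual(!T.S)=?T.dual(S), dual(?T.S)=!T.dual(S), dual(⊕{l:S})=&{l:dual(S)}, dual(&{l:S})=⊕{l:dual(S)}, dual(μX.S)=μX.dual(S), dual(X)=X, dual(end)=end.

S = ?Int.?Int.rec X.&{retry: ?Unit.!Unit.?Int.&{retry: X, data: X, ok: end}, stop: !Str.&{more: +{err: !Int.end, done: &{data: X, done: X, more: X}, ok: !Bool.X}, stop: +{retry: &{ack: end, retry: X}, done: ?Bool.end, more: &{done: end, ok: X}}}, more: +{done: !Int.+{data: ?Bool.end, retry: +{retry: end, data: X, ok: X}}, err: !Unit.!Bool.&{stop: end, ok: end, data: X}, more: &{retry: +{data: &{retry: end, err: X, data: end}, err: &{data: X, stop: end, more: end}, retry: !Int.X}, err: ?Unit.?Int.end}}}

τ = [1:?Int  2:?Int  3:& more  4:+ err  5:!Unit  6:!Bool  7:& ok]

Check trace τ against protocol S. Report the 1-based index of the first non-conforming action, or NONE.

NONE

[1] ?Int  ✓  cont: ?Int.rec X.…
[2] ?Int  ✓  cont: rec X.…
[3] & more  ✓  cont: +{done: !Int.+{data: ?Bool.end, retry: +{retry: end, data: rec X.…, ok: rec X.…}}, err: !Unit.!Bool.&{stop: end, ok: end, data: rec X.…}, more: &{retry: +{data: &{retry: end, err: rec X.…, data: end}, err: &{data: rec X.…, stop: end, more: end}, retry: !Int.rec X.…}, err: ?Unit.?Int.end}}
[4] + err  ✓  cont: !Unit.!Bool.&{stop: end, ok: end, data: rec X.…}
[5] !Unit  ✓  cont: !Bool.&{stop: end, ok: end, data: rec X.…}
[6] !Bool  ✓  cont: &{stop: end, ok: end, data: rec X.…}
[7] & ok  ✓  cont: end
trace exhausted — no violation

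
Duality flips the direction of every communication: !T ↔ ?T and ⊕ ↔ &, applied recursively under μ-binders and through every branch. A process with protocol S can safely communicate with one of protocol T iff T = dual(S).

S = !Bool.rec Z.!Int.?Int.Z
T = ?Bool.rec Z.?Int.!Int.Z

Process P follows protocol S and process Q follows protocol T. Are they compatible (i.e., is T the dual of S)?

!Bool vs ?Bool  ✓
  rec Z vs rec Z  ✓ (rec unchanged)
    !Int vs ?Int  ✓
      ?Int vs !Int  ✓
        Z vs Z  ✓

YES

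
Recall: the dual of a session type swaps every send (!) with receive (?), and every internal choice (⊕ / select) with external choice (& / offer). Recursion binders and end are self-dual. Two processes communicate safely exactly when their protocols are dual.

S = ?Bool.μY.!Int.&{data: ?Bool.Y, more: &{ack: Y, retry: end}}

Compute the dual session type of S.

!Bool.μY.?Int.⊕{data: !Bool.Y, more: ⊕{ack: Y, retry: end}}

?Bool = !Bool
  μY = μY  (rec unchanged)
    !Int = ?Int
      &{data,more} = ⊕{data,more}  (offer→select)
        • data:
          ?Bool = !Bool
            dual(Y) = Y
        • more:
          &{ack,retry} = ⊕{ack,retry}  (offer→select)
            • ack:
              dual(Y) = Y
            • retry:
              dual(end) = end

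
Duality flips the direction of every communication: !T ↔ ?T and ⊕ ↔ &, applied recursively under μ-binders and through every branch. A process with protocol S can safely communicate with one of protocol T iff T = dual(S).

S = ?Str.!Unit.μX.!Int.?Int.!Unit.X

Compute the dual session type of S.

?Str ↦ !Str
  !Unit ↦ ?Unit
    μX ↦ μX  (μ self-dual)
      !Int ↦ ?Int
        ?Int ↦ !Int
          !Unit ↦ ?Unit
            dual(X) = X

!Str.?Unit.μX.?Int.!Int.?Unit.X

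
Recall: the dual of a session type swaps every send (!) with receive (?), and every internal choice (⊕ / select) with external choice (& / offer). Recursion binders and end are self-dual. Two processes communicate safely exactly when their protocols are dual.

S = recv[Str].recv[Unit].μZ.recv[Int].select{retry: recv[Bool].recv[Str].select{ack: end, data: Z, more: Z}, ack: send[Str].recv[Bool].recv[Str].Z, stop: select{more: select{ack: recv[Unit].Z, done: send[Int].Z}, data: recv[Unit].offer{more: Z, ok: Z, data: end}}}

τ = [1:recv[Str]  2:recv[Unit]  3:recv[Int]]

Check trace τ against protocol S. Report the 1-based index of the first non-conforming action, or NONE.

NONE

@1 recv[Str]  match  residual = recv[Unit].μZ.…
@2 recv[Unit]  match  residual = μZ.…
@3 recv[Int]  match  residual = select{retry: recv[Bool].recv[Str].select{ack: end, data: μZ.…, more: μZ.…}, ack: send[Str].recv[Bool].recv[Str].μZ.…, stop: select{more: select{ack: recv[Unit].μZ.…, done: send[Int].μZ.…}, data: recv[Unit].offer{more: μZ.…, ok: μZ.…, data: end}}}
trace exhausted — no violation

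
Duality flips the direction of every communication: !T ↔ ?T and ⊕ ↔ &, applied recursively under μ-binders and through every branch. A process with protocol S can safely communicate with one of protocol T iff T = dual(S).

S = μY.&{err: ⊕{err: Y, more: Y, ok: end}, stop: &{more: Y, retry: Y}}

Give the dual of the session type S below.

μY ↦ μY  (binder kept)
  &{err,stop} ↦ ⊕{err,stop}  (&→⊕)
    case err:
      ⊕{err,more,ok} ↦ &{err,more,ok}  (⊕→&)
        case err:
          Y self-dual
        case more:
          Y self-dual
        case ok:
          end self-dual
    case stop:
      &{more,retry} ↦ ⊕{more,retry}  (&→⊕)
        case more:
          Y self-dual
        case retry:
          Y self-dual

μY.⊕{err: &{err: Y, more: Y, ok: end}, stop: ⊕{more: Y, retry: Y}}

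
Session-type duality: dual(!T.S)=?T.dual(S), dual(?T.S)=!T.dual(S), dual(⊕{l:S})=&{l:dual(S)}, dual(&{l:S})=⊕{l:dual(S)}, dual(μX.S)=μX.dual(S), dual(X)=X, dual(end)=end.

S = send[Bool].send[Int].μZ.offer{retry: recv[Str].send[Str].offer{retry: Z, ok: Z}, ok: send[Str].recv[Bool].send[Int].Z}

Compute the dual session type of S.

send[Bool] ↦ recv[Bool]
  send[Int] ↦ recv[Int]
    μZ ↦ μZ  (binder kept)
      offer{retry,ok} ↦ select{retry,ok}  (offer→select)
        • retry:
          recv[Str] ↦ send[Str]
            send[Str] ↦ recv[Str]
              offer{retry,ok} ↦ select{retry,ok}  (offer→select)
                • retry:
                  dual(Z) = Z
                • ok:
                  dual(Z) = Z
        • ok:
          send[Str] ↦ recv[Str]
            recv[Bool] ↦ send[Bool]
              send[Int] ↦ recv[Int]
                dual(Z) = Z

recv[Bool].recv[Int].μZ.select{retry: send[Str].recv[Str].select{retry: Z, ok: Z}, ok: recv[Str].send[Bool].recv[Int].Z}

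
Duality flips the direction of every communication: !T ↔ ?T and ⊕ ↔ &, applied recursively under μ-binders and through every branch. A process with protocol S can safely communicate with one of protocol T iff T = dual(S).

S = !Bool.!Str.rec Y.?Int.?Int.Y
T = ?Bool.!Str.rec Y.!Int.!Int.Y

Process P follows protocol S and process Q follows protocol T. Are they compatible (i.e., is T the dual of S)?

!Bool | ?Bool  ok
  !Str | !Str  ✗ same direction on both sides — not dual

NO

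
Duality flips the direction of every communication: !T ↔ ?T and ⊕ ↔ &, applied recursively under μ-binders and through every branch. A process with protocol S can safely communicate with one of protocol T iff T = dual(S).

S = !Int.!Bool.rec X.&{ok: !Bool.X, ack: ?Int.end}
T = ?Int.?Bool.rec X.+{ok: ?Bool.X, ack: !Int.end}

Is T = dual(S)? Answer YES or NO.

!Int ‖ ?Int  match
  !Bool ‖ ?Bool  match
    rec X ‖ rec X  match (rec unchanged)
      &{ok,ack} ‖ +{ok,ack}  match same labels
        case ok:
          !Bool ‖ ?Bool  match
            X ‖ X  match
        case ack:
          ?Int ‖ !Int  match
            end ‖ end  match

YES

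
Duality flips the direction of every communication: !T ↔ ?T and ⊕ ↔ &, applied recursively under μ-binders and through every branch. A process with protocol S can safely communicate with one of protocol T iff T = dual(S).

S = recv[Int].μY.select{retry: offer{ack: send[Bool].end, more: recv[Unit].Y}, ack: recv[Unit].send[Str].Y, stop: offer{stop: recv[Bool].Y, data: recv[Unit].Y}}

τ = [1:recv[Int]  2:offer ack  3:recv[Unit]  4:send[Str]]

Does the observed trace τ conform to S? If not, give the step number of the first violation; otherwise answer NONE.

@1 recv[Int]  match  state: μY.…
@2 got offer ack, protocol expects select retry or select ack or select stop  ✗

2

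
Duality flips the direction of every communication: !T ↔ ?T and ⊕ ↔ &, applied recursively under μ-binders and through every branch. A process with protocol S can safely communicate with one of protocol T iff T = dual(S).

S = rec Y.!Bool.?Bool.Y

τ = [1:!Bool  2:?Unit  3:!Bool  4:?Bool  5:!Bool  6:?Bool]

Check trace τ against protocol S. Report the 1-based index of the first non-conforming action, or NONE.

2

@1 !Bool  ok  state: ?Bool.rec Y.…
@2 got ?Unit, protocol expects ?Bool  ✗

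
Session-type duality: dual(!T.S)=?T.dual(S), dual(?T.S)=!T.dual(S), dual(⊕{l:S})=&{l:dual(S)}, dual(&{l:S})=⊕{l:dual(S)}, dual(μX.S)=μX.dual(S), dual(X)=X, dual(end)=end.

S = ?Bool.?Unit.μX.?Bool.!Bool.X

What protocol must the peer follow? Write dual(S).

?Bool ↦ !Bool
  ?Unit ↦ !Unit
    μX ↦ μX  (μ self-dual)
      ?Bool ↦ !Bool
        !Bool ↦ ?Bool
          dual(X) = X

!Bool.!Unit.μX.!Bool.?Bool.X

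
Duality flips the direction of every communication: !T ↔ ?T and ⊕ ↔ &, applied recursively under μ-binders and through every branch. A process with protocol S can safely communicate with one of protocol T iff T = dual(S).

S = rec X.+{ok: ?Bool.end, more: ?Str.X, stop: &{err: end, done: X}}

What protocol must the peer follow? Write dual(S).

rec X.&{ok: !Bool.end, more: !Str.X, stop: +{err: end, done: X}}

rec X = rec X  (μ self-dual)
  +{ok,more,stop} = &{ok,more,stop}  (internal→external)
    • ok:
      ?Bool = !Bool
        end ↦ end
    • more:
      ?Str = !Str
        X ↦ X
    • stop:
      &{err,done} = +{err,done}  (offer→select)
        • err:
          end ↦ end
        • done:
          X ↦ X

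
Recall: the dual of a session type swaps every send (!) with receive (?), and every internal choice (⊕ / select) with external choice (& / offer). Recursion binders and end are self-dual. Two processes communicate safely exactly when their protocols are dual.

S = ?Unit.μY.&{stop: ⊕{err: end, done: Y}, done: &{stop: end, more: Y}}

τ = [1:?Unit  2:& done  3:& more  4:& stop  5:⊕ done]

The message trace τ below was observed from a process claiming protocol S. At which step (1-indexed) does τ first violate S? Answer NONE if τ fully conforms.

@1 ?Unit  ✓  cont: μY.…
@2 & done  ✓  cont: &{stop: end, more: μY.…}
@3 & more  ✓  cont: μY.…
@4 & stop  ✓  cont: ⊕{err: end, done: μY.…}
@5 ⊕ done  ✓  cont: μY.…
trace exhausted — no violation

NONE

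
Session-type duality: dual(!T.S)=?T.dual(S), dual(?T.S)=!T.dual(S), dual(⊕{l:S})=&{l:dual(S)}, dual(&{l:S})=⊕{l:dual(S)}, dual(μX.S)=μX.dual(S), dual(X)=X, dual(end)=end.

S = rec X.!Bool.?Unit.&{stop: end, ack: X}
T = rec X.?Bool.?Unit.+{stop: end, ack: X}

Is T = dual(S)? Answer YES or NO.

NO

rec X | rec X  ✓ (binder kept)
  !Bool | ?Bool  ✓
    ?Unit | ?Unit  ✗ same direction on both sides — not dual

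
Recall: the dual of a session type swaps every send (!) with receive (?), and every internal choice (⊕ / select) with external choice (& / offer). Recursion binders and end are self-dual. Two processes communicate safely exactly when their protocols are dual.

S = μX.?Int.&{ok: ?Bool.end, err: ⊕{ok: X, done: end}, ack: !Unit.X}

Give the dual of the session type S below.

μX.!Int.⊕{ok: !Bool.end, err: &{ok: X, done: end}, ack: ?Unit.X}

μX = μX  (μ self-dual)
  ?Int = !Int
    &{ok,err,ack} = ⊕{ok,err,ack}  (offer→select)
      • ok:
        ?Bool = !Bool
          end ↦ end
      • err:
        ⊕{ok,done} = &{ok,done}  (internal→external)
          • ok:
            X ↦ X
          • done:
            end ↦ end
      • ack:
        !Unit = ?Unit
          X ↦ X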